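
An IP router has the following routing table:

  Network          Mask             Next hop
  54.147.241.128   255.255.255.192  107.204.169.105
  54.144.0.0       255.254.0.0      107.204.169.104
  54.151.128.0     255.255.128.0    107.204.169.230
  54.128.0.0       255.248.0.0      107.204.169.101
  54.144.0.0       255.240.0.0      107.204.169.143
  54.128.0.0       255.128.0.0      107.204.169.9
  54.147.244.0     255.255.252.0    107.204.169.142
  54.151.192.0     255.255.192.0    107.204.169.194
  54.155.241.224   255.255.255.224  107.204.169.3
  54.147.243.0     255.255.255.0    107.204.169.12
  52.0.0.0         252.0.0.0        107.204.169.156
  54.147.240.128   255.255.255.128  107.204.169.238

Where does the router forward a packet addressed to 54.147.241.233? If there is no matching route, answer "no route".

107.204.169.143

Routes whose prefix contains 54.147.241.233:
  52.0.0.0/6 (52.0.0.0 - 55.255.255.255) -> 107.204.169.156
  54.128.0.0/9 (54.128.0.0 - 54.255.255.255) -> 107.204.169.9
  54.144.0.0/12 (54.144.0.0 - 54.159.255.255) -> 107.204.169.143
More-specific entries that do NOT match:
  54.155.241.224/27 (54.155.241.224 - 54.155.241.255) does not contain 54.147.241.233
  54.147.241.128/26 (54.147.241.128 - 54.147.241.191) does not contain 54.147.241.233
  54.147.240.128/25 (54.147.240.128 - 54.147.240.255) does not contain 54.147.241.233
  54.147.243.0/24 (54.147.243.0 - 54.147.243.255) does not contain 54.147.241.233
  54.147.244.0/22 (54.147.244.0 - 54.147.247.255) does not contain 54.147.241.233
  54.151.192.0/18 (54.151.192.0 - 54.151.255.255) does not contain 54.147.241.233
  54.151.128.0/17 (54.151.128.0 - 54.151.255.255) does not contain 54.147.241.233
  54.144.0.0/15 (54.144.0.0 - 54.145.255.255) does not contain 54.147.241.233
  54.128.0.0/13 (54.128.0.0 - 54.135.255.255) does not contain 54.147.241.233
Longest matching prefix is /12 -> next hop 107.204.169.143.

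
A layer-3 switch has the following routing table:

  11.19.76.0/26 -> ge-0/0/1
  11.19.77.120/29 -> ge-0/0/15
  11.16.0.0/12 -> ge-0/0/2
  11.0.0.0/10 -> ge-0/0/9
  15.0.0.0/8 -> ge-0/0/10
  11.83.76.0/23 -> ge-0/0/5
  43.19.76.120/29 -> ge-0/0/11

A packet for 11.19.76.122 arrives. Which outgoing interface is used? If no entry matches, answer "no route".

ge-0/0/2

Routes whose prefix contains 11.19.76.122:
  11.0.0.0/10 (11.0.0.0 - 11.63.255.255) -> ge-0/0/9
  11.16.0.0/12 (11.16.0.0 - 11.31.255.255) -> ge-0/0/2
More-specific entries that do NOT match:
  11.19.77.120/29 (11.19.77.120 - 11.19.77.127) does not contain 11.19.76.122
  43.19.76.120/29 (43.19.76.120 - 43.19.76.127) does not contain 11.19.76.122
  11.19.76.0/26 (11.19.76.0 - 11.19.76.63) does not contain 11.19.76.122
  11.83.76.0/23 (11.83.76.0 - 11.83.77.255) does not contain 11.19.76.122
Longest matching prefix is /12 -> interface ge-0/0/2.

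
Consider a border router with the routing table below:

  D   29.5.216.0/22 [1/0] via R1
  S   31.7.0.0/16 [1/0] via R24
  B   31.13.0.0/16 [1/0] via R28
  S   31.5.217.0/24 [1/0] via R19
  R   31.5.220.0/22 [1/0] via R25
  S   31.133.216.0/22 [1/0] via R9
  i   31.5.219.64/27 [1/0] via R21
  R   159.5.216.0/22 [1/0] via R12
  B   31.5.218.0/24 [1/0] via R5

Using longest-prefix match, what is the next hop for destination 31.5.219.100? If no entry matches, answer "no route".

no route

No entry's prefix contains 31.5.219.100; there is no default route.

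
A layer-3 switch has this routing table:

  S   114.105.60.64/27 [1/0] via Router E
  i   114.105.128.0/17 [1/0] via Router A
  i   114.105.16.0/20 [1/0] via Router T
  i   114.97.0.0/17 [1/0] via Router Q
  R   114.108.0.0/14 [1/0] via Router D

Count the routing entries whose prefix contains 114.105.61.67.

0

No listed prefix contains 114.105.61.67.
Total matching entries: 0.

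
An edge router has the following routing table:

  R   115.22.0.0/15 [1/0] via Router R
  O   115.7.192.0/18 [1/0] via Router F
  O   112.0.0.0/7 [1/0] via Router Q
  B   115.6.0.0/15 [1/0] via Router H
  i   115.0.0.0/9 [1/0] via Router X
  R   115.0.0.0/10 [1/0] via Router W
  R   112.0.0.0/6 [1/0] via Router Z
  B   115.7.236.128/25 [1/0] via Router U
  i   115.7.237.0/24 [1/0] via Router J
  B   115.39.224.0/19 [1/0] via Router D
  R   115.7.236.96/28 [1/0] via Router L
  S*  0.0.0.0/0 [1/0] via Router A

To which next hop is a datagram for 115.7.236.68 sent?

Router F

Routes whose prefix contains 115.7.236.68:
  0.0.0.0/0 (default, matches everything) -> Router A
  112.0.0.0/6 (112.0.0.0 - 115.255.255.255) -> Router Z
  115.0.0.0/9 (115.0.0.0 - 115.127.255.255) -> Router X
  115.0.0.0/10 (115.0.0.0 - 115.63.255.255) -> Router W
  115.6.0.0/15 (115.6.0.0 - 115.7.255.255) -> Router H
  115.7.192.0/18 (115.7.192.0 - 115.7.255.255) -> Router F
More-specific entries that do NOT match:
  115.7.236.96/28 (115.7.236.96 - 115.7.236.111) does not contain 115.7.236.68
  115.7.236.128/25 (115.7.236.128 - 115.7.236.255) does not contain 115.7.236.68
  115.7.237.0/24 (115.7.237.0 - 115.7.237.255) does not contain 115.7.236.68
  115.39.224.0/19 (115.39.224.0 - 115.39.255.255) does not contain 115.7.236.68
Longest matching prefix is /18 -> next hop Router F.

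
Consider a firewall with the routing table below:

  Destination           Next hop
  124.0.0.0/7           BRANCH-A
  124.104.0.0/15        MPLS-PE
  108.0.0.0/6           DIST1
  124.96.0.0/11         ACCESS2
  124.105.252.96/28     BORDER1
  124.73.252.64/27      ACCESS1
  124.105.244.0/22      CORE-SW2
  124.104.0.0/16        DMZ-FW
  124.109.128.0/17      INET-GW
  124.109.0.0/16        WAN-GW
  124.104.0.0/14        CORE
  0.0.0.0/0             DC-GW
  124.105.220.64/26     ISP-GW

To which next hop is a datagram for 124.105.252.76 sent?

MPLS-PE

Routes whose prefix contains 124.105.252.76:
  0.0.0.0/0 (default, matches everything) -> DC-GW
  124.0.0.0/7 (124.0.0.0 - 125.255.255.255) -> BRANCH-A
  124.96.0.0/11 (124.96.0.0 - 124.127.255.255) -> ACCESS2
  124.104.0.0/14 (124.104.0.0 - 124.107.255.255) -> CORE
  124.104.0.0/15 (124.104.0.0 - 124.105.255.255) -> MPLS-PE
More-specific entries that do NOT match:
  124.105.252.96/28 (124.105.252.96 - 124.105.252.111) does not contain 124.105.252.76
  124.73.252.64/27 (124.73.252.64 - 124.73.252.95) does not contain 124.105.252.76
  124.105.220.64/26 (124.105.220.64 - 124.105.220.127) does not contain 124.105.252.76
  124.105.244.0/22 (124.105.244.0 - 124.105.247.255) does not contain 124.105.252.76
  124.109.128.0/17 (124.109.128.0 - 124.109.255.255) does not contain 124.105.252.76
  124.104.0.0/16 (124.104.0.0 - 124.104.255.255) does not contain 124.105.252.76
  124.109.0.0/16 (124.109.0.0 - 124.109.255.255) does not contain 124.105.252.76
Longest matching prefix is /15 -> next hop MPLS-PE.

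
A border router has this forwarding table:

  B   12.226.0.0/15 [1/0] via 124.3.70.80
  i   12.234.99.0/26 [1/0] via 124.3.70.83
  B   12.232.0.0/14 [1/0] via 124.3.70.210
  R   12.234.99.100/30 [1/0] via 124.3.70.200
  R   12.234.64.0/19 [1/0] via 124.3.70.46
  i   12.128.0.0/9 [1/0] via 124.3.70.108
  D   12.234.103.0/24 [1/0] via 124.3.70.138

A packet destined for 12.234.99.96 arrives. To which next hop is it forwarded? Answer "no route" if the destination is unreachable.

Routes whose prefix contains 12.234.99.96:
  12.128.0.0/9 (12.128.0.0 - 12.255.255.255) -> 124.3.70.108
  12.232.0.0/14 (12.232.0.0 - 12.235.255.255) -> 124.3.70.210
More-specific entries that do NOT match:
  12.234.99.100/30 (12.234.99.100 - 12.234.99.103) does not contain 12.234.99.96
  12.234.99.0/26 (12.234.99.0 - 12.234.99.63) does not contain 12.234.99.96
  12.234.103.0/24 (12.234.103.0 - 12.234.103.255) does not contain 12.234.99.96
  12.234.64.0/19 (12.234.64.0 - 12.234.95.255) does not contain 12.234.99.96
  12.226.0.0/15 (12.226.0.0 - 12.227.255.255) does not contain 12.234.99.96
Longest matching prefix is /14 -> next hop 124.3.70.210.

124.3.70.210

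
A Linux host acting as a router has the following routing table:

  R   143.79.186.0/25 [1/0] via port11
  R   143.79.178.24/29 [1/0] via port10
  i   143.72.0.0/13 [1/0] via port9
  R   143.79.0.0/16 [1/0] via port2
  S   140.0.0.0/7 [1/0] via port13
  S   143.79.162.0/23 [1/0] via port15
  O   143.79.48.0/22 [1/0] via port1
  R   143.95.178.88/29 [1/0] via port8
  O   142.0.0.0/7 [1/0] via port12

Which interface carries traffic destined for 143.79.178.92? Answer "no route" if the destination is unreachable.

port2

Routes whose prefix contains 143.79.178.92:
  142.0.0.0/7 (142.0.0.0 - 143.255.255.255) -> port12
  143.72.0.0/13 (143.72.0.0 - 143.79.255.255) -> port9
  143.79.0.0/16 (143.79.0.0 - 143.79.255.255) -> port2
More-specific entries that do NOT match:
  143.79.178.24/29 (143.79.178.24 - 143.79.178.31) does not contain 143.79.178.92
  143.95.178.88/29 (143.95.178.88 - 143.95.178.95) does not contain 143.79.178.92
  143.79.186.0/25 (143.79.186.0 - 143.79.186.127) does not contain 143.79.178.92
  143.79.162.0/23 (143.79.162.0 - 143.79.163.255) does not contain 143.79.178.92
  143.79.48.0/22 (143.79.48.0 - 143.79.51.255) does not contain 143.79.178.92
Longest matching prefix is /16 -> interface port2.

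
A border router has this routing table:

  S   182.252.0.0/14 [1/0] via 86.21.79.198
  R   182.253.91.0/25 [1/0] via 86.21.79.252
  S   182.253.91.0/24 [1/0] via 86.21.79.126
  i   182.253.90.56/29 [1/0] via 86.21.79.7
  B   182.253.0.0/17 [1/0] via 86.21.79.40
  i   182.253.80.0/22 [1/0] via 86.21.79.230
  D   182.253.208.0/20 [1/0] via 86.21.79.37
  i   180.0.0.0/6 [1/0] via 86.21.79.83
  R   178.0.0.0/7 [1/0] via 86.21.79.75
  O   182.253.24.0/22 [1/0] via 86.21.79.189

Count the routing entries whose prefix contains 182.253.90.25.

3

Prefixes containing 182.253.90.25:
  180.0.0.0/6 (180.0.0.0 - 183.255.255.255)
  182.252.0.0/14 (182.252.0.0 - 182.255.255.255)
  182.253.0.0/17 (182.253.0.0 - 182.253.127.255)
Total matching entries: 3.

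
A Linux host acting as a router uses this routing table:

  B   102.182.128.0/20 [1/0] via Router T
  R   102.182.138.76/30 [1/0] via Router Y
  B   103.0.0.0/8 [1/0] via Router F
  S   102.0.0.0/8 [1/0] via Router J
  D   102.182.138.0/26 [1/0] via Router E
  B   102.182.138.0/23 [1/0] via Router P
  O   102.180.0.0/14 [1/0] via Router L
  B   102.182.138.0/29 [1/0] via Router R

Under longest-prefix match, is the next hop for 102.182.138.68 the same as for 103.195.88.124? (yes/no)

no

102.182.138.68: longest match 102.182.138.0/23 -> Router P
103.195.88.124: longest match 103.0.0.0/8 -> Router F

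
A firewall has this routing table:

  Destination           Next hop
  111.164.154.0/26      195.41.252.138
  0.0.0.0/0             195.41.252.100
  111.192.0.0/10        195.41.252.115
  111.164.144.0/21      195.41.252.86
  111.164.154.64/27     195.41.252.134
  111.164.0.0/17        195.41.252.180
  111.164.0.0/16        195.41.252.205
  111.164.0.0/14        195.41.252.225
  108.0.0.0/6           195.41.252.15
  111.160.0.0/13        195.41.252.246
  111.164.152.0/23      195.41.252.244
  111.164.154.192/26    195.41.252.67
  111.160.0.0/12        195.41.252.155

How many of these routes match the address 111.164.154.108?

6

Prefixes containing 111.164.154.108:
  0.0.0.0/0 (default, matches everything)
  108.0.0.0/6 (108.0.0.0 - 111.255.255.255)
  111.160.0.0/12 (111.160.0.0 - 111.175.255.255)
  111.160.0.0/13 (111.160.0.0 - 111.167.255.255)
  111.164.0.0/14 (111.164.0.0 - 111.167.255.255)
  111.164.0.0/16 (111.164.0.0 - 111.164.255.255)
Total matching entries: 6.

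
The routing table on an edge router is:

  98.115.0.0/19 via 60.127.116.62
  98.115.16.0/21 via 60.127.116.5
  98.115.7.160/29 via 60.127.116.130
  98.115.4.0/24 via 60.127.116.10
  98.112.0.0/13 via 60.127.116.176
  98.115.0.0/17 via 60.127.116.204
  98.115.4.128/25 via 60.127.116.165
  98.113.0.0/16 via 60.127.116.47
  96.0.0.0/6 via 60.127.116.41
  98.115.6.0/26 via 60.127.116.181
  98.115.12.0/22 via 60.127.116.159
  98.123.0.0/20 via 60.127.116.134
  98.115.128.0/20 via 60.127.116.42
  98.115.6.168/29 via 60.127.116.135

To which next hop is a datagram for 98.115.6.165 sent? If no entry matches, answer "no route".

Routes whose prefix contains 98.115.6.165:
  96.0.0.0/6 (96.0.0.0 - 99.255.255.255) -> 60.127.116.41
  98.112.0.0/13 (98.112.0.0 - 98.119.255.255) -> 60.127.116.176
  98.115.0.0/17 (98.115.0.0 - 98.115.127.255) -> 60.127.116.204
  98.115.0.0/19 (98.115.0.0 - 98.115.31.255) -> 60.127.116.62
More-specific entries that do NOT match:
  98.115.7.160/29 (98.115.7.160 - 98.115.7.167) does not contain 98.115.6.165
  98.115.6.168/29 (98.115.6.168 - 98.115.6.175) does not contain 98.115.6.165
  98.115.6.0/26 (98.115.6.0 - 98.115.6.63) does not contain 98.115.6.165
  98.115.4.128/25 (98.115.4.128 - 98.115.4.255) does not contain 98.115.6.165
  98.115.4.0/24 (98.115.4.0 - 98.115.4.255) does not contain 98.115.6.165
  98.115.12.0/22 (98.115.12.0 - 98.115.15.255) does not contain 98.115.6.165
  98.115.16.0/21 (98.115.16.0 - 98.115.23.255) does not contain 98.115.6.165
  98.123.0.0/20 (98.123.0.0 - 98.123.15.255) does not contain 98.115.6.165
  98.115.128.0/20 (98.115.128.0 - 98.115.143.255) does not contain 98.115.6.165
Longest matching prefix is /19 -> next hop 60.127.116.62.

60.127.116.62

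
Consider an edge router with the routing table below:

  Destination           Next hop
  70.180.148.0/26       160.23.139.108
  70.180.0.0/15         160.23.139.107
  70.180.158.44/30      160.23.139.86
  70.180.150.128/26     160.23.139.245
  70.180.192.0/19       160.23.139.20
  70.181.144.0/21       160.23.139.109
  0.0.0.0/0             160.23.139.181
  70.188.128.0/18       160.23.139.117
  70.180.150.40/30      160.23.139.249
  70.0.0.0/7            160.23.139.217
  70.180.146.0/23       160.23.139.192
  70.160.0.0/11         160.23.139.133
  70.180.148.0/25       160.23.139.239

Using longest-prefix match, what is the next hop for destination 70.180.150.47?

Routes whose prefix contains 70.180.150.47:
  0.0.0.0/0 (default, matches everything) -> 160.23.139.181
  70.0.0.0/7 (70.0.0.0 - 71.255.255.255) -> 160.23.139.217
  70.160.0.0/11 (70.160.0.0 - 70.191.255.255) -> 160.23.139.133
  70.180.0.0/15 (70.180.0.0 - 70.181.255.255) -> 160.23.139.107
More-specific entries that do NOT match:
  70.180.158.44/30 (70.180.158.44 - 70.180.158.47) does not contain 70.180.150.47
  70.180.150.40/30 (70.180.150.40 - 70.180.150.43) does not contain 70.180.150.47
  70.180.148.0/26 (70.180.148.0 - 70.180.148.63) does not contain 70.180.150.47
  70.180.150.128/26 (70.180.150.128 - 70.180.150.191) does not contain 70.180.150.47
  70.180.148.0/25 (70.180.148.0 - 70.180.148.127) does not contain 70.180.150.47
  70.180.146.0/23 (70.180.146.0 - 70.180.147.255) does not contain 70.180.150.47
  70.181.144.0/21 (70.181.144.0 - 70.181.151.255) does not contain 70.180.150.47
  70.180.192.0/19 (70.180.192.0 - 70.180.223.255) does not contain 70.180.150.47
  70.188.128.0/18 (70.188.128.0 - 70.188.191.255) does not contain 70.180.150.47
Longest matching prefix is /15 -> next hop 160.23.139.107.

160.23.139.107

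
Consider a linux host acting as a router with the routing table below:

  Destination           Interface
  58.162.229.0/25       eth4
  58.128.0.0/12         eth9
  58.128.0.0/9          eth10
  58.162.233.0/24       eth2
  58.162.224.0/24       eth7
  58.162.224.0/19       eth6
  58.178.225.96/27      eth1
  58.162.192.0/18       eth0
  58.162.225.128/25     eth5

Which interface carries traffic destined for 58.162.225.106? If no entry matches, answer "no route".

Routes whose prefix contains 58.162.225.106:
  58.128.0.0/9 (58.128.0.0 - 58.255.255.255) -> eth10
  58.162.192.0/18 (58.162.192.0 - 58.162.255.255) -> eth0
  58.162.224.0/19 (58.162.224.0 - 58.162.255.255) -> eth6
More-specific entries that do NOT match:
  58.178.225.96/27 (58.178.225.96 - 58.178.225.127) does not contain 58.162.225.106
  58.162.229.0/25 (58.162.229.0 - 58.162.229.127) does not contain 58.162.225.106
  58.162.225.128/25 (58.162.225.128 - 58.162.225.255) does not contain 58.162.225.106
  58.162.233.0/24 (58.162.233.0 - 58.162.233.255) does not contain 58.162.225.106
  58.162.224.0/24 (58.162.224.0 - 58.162.224.255) does not contain 58.162.225.106
Longest matching prefix is /19 -> interface eth6.

eth6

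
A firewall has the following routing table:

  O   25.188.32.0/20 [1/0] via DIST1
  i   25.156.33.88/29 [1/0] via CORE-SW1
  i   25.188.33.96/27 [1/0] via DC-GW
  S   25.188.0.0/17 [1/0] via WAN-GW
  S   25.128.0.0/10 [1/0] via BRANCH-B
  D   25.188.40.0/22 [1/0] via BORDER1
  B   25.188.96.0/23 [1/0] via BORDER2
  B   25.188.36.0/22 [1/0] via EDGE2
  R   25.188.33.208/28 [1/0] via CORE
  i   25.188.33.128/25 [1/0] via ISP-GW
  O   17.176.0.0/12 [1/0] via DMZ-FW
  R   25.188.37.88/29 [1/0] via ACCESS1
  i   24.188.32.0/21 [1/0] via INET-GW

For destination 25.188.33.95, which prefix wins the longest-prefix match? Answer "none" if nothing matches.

25.188.32.0/20

Entries matching 25.188.33.95:
  25.128.0.0/10 (25.128.0.0 - 25.191.255.255)
  25.188.0.0/17 (25.188.0.0 - 25.188.127.255)
  25.188.32.0/20 (25.188.32.0 - 25.188.47.255)
Most specific is 25.188.32.0/20.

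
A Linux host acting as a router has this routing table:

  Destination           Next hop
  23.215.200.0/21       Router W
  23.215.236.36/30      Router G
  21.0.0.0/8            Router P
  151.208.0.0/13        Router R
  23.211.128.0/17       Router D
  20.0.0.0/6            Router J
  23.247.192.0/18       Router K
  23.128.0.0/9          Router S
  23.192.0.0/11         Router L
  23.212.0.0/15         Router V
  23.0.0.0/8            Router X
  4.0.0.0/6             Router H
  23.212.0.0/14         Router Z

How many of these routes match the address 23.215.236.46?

Prefixes containing 23.215.236.46:
  20.0.0.0/6 (20.0.0.0 - 23.255.255.255)
  23.0.0.0/8 (23.0.0.0 - 23.255.255.255)
  23.128.0.0/9 (23.128.0.0 - 23.255.255.255)
  23.192.0.0/11 (23.192.0.0 - 23.223.255.255)
  23.212.0.0/14 (23.212.0.0 - 23.215.255.255)
Total matching entries: 5.

5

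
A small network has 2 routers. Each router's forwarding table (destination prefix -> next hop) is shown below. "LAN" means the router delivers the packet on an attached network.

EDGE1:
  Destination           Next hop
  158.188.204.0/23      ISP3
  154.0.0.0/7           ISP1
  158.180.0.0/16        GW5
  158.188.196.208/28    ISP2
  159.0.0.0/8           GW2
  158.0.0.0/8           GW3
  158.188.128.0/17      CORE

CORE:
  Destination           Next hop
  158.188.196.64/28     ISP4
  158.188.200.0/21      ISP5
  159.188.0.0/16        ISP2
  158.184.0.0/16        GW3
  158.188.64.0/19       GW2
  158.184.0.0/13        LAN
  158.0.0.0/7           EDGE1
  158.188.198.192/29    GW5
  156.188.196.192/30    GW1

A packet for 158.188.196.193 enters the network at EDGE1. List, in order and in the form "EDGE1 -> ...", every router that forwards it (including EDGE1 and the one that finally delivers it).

EDGE1 -> CORE

At EDGE1: longest match for 158.188.196.193 is 158.188.128.0/17 -> CORE
At CORE: longest match for 158.188.196.193 is 158.184.0.0/13 -> LAN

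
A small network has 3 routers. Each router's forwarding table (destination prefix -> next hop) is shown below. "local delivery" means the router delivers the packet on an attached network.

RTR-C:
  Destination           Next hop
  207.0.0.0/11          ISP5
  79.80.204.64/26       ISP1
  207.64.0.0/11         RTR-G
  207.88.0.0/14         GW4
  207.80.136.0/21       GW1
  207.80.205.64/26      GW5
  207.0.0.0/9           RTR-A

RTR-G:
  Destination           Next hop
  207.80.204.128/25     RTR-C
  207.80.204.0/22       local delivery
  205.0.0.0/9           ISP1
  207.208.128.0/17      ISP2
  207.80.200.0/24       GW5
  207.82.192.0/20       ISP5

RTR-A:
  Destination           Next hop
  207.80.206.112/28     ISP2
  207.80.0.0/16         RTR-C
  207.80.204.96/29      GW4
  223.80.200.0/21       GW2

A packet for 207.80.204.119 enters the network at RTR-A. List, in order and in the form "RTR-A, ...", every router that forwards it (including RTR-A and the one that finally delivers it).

At RTR-A: longest match for 207.80.204.119 is 207.80.0.0/16 -> RTR-C
At RTR-C: longest match for 207.80.204.119 is 207.64.0.0/11 -> RTR-G
At RTR-G: longest match for 207.80.204.119 is 207.80.204.0/22 -> local delivery

RTR-A, RTR-C, RTR-G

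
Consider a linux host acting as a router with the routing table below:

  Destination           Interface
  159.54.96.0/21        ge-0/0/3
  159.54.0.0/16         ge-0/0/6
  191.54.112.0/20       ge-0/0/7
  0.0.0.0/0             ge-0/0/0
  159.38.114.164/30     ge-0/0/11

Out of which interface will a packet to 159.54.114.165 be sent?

Routes whose prefix contains 159.54.114.165:
  0.0.0.0/0 (default, matches everything) -> ge-0/0/0
  159.54.0.0/16 (159.54.0.0 - 159.54.255.255) -> ge-0/0/6
More-specific entries that do NOT match:
  159.38.114.164/30 (159.38.114.164 - 159.38.114.167) does not contain 159.54.114.165
  159.54.96.0/21 (159.54.96.0 - 159.54.103.255) does not contain 159.54.114.165
  191.54.112.0/20 (191.54.112.0 - 191.54.127.255) does not contain 159.54.114.165
Longest matching prefix is /16 -> interface ge-0/0/6.

ge-0/0/6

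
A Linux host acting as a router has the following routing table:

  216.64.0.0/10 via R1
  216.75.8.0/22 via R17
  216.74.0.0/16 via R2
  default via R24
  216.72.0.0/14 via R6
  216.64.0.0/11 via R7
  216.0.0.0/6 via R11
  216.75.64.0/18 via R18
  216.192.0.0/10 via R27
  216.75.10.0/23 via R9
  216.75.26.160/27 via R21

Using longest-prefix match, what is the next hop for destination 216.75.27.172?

R6

Routes whose prefix contains 216.75.27.172:
  0.0.0.0/0 (default, matches everything) -> R24
  216.0.0.0/6 (216.0.0.0 - 219.255.255.255) -> R11
  216.64.0.0/10 (216.64.0.0 - 216.127.255.255) -> R1
  216.64.0.0/11 (216.64.0.0 - 216.95.255.255) -> R7
  216.72.0.0/14 (216.72.0.0 - 216.75.255.255) -> R6
More-specific entries that do NOT match:
  216.75.26.160/27 (216.75.26.160 - 216.75.26.191) does not contain 216.75.27.172
  216.75.10.0/23 (216.75.10.0 - 216.75.11.255) does not contain 216.75.27.172
  216.75.8.0/22 (216.75.8.0 - 216.75.11.255) does not contain 216.75.27.172
  216.75.64.0/18 (216.75.64.0 - 216.75.127.255) does not contain 216.75.27.172
  216.74.0.0/16 (216.74.0.0 - 216.74.255.255) does not contain 216.75.27.172
Longest matching prefix is /14 -> next hop R6.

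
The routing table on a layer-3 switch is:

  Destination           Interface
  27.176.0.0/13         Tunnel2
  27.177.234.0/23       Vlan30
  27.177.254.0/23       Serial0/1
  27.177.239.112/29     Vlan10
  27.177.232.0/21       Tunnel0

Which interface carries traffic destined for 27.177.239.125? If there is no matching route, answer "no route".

Tunnel0

Routes whose prefix contains 27.177.239.125:
  27.176.0.0/13 (27.176.0.0 - 27.183.255.255) -> Tunnel2
  27.177.232.0/21 (27.177.232.0 - 27.177.239.255) -> Tunnel0
More-specific entries that do NOT match:
  27.177.239.112/29 (27.177.239.112 - 27.177.239.119) does not contain 27.177.239.125
  27.177.234.0/23 (27.177.234.0 - 27.177.235.255) does not contain 27.177.239.125
  27.177.254.0/23 (27.177.254.0 - 27.177.255.255) does not contain 27.177.239.125
Longest matching prefix is /21 -> interface Tunnel0.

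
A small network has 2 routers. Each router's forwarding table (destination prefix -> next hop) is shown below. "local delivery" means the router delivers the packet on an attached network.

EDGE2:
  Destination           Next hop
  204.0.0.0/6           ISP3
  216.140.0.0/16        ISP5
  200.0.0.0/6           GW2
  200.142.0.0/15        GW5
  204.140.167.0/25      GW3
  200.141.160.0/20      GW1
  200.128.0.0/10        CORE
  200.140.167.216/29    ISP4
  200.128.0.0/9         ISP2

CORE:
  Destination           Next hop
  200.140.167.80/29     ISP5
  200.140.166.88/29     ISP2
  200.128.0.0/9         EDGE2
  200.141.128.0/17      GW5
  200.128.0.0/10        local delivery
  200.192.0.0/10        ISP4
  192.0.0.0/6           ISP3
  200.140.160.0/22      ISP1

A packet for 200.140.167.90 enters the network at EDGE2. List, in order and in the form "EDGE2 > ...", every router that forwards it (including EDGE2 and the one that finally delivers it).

EDGE2 > CORE

At EDGE2: longest match for 200.140.167.90 is 200.128.0.0/10 -> CORE
At CORE: longest match for 200.140.167.90 is 200.128.0.0/10 -> local delivery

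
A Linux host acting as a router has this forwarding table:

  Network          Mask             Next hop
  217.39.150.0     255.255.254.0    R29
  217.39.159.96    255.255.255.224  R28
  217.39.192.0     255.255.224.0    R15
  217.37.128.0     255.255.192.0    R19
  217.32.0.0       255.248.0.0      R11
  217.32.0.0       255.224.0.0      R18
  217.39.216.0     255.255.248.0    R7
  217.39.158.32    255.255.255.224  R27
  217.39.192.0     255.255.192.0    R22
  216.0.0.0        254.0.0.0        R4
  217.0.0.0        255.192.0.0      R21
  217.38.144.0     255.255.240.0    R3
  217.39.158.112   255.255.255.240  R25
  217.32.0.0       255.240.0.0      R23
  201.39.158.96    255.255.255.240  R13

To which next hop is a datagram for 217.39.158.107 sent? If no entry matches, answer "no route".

R11

Routes whose prefix contains 217.39.158.107:
  216.0.0.0/7 (216.0.0.0 - 217.255.255.255) -> R4
  217.0.0.0/10 (217.0.0.0 - 217.63.255.255) -> R21
  217.32.0.0/11 (217.32.0.0 - 217.63.255.255) -> R18
  217.32.0.0/12 (217.32.0.0 - 217.47.255.255) -> R23
  217.32.0.0/13 (217.32.0.0 - 217.39.255.255) -> R11
More-specific entries that do NOT match:
  217.39.158.112/28 (217.39.158.112 - 217.39.158.127) does not contain 217.39.158.107
  201.39.158.96/28 (201.39.158.96 - 201.39.158.111) does not contain 217.39.158.107
  217.39.159.96/27 (217.39.159.96 - 217.39.159.127) does not contain 217.39.158.107
  217.39.158.32/27 (217.39.158.32 - 217.39.158.63) does not contain 217.39.158.107
  217.39.150.0/23 (217.39.150.0 - 217.39.151.255) does not contain 217.39.158.107
  217.39.216.0/21 (217.39.216.0 - 217.39.223.255) does not contain 217.39.158.107
  217.38.144.0/20 (217.38.144.0 - 217.38.159.255) does not contain 217.39.158.107
  217.39.192.0/19 (217.39.192.0 - 217.39.223.255) does not contain 217.39.158.107
  217.37.128.0/18 (217.37.128.0 - 217.37.191.255) does not contain 217.39.158.107
  217.39.192.0/18 (217.39.192.0 - 217.39.255.255) does not contain 217.39.158.107
Longest matching prefix is /13 -> next hop R11.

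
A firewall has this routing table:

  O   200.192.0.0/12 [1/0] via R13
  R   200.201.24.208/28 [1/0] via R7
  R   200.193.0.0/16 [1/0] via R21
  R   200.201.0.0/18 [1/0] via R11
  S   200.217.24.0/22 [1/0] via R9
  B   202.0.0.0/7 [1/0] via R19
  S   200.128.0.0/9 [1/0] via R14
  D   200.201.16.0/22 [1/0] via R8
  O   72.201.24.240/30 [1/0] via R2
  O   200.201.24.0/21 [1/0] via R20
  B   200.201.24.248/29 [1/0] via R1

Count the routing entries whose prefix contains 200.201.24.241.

Prefixes containing 200.201.24.241:
  200.128.0.0/9 (200.128.0.0 - 200.255.255.255)
  200.192.0.0/12 (200.192.0.0 - 200.207.255.255)
  200.201.0.0/18 (200.201.0.0 - 200.201.63.255)
  200.201.24.0/21 (200.201.24.0 - 200.201.31.255)
Total matching entries: 4.

4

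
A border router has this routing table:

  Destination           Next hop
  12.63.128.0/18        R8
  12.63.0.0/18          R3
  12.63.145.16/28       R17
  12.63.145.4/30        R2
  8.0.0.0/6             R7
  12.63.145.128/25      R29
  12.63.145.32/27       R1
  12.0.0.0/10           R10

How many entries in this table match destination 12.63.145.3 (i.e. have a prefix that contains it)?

2

Prefixes containing 12.63.145.3:
  12.0.0.0/10 (12.0.0.0 - 12.63.255.255)
  12.63.128.0/18 (12.63.128.0 - 12.63.191.255)
Total matching entries: 2.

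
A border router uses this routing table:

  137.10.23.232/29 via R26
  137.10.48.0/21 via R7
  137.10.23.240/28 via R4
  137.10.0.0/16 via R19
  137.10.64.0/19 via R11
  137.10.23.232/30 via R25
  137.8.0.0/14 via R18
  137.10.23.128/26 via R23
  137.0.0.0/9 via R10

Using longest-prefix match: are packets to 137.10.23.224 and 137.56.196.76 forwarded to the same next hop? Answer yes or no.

137.10.23.224: longest match 137.10.0.0/16 -> R19
137.56.196.76: longest match 137.0.0.0/9 -> R10

no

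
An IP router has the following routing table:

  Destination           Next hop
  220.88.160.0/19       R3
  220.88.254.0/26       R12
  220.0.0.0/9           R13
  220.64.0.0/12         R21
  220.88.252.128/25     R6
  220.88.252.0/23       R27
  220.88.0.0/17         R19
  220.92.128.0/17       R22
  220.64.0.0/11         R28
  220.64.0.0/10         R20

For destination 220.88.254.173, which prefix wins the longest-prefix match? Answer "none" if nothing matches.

Entries matching 220.88.254.173:
  220.0.0.0/9 (220.0.0.0 - 220.127.255.255)
  220.64.0.0/10 (220.64.0.0 - 220.127.255.255)
  220.64.0.0/11 (220.64.0.0 - 220.95.255.255)
Most specific is 220.64.0.0/11.

220.64.0.0/11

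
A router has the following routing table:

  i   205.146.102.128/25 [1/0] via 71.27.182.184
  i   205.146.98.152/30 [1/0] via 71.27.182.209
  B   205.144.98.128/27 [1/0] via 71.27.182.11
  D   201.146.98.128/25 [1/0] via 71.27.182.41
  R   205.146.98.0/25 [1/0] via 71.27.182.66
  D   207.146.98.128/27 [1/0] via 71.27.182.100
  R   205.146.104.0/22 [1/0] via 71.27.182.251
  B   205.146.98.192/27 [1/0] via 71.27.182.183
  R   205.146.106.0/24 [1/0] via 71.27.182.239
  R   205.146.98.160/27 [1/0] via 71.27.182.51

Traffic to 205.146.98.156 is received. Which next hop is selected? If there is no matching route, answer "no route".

no route

No entry's prefix contains 205.146.98.156; there is no default route.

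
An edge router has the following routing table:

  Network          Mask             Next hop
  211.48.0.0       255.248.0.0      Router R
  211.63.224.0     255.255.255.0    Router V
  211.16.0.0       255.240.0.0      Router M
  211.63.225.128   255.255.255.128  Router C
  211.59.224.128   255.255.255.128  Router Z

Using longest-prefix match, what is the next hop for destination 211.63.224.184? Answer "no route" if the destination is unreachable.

Routes whose prefix contains 211.63.224.184:
  211.63.224.0/24 (211.63.224.0 - 211.63.224.255) -> Router V
More-specific entries that do NOT match:
  211.63.225.128/25 (211.63.225.128 - 211.63.225.255) does not contain 211.63.224.184
  211.59.224.128/25 (211.59.224.128 - 211.59.224.255) does not contain 211.63.224.184
Longest matching prefix is /24 -> next hop Router V.

Router V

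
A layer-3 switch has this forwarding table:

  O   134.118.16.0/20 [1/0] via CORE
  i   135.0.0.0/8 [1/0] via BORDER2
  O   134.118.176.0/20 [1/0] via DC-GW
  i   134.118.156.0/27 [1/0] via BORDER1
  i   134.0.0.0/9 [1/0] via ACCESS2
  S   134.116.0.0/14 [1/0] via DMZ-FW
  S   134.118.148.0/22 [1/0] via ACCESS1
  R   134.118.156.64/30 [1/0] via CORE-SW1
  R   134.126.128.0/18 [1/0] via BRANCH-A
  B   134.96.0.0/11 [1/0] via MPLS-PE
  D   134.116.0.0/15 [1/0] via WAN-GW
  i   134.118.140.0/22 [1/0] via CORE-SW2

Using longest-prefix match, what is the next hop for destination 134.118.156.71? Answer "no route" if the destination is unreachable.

DMZ-FW

Routes whose prefix contains 134.118.156.71:
  134.0.0.0/9 (134.0.0.0 - 134.127.255.255) -> ACCESS2
  134.96.0.0/11 (134.96.0.0 - 134.127.255.255) -> MPLS-PE
  134.116.0.0/14 (134.116.0.0 - 134.119.255.255) -> DMZ-FW
More-specific entries that do NOT match:
  134.118.156.64/30 (134.118.156.64 - 134.118.156.67) does not contain 134.118.156.71
  134.118.156.0/27 (134.118.156.0 - 134.118.156.31) does not contain 134.118.156.71
  134.118.148.0/22 (134.118.148.0 - 134.118.151.255) does not contain 134.118.156.71
  134.118.140.0/22 (134.118.140.0 - 134.118.143.255) does not contain 134.118.156.71
  134.118.16.0/20 (134.118.16.0 - 134.118.31.255) does not contain 134.118.156.71
  134.118.176.0/20 (134.118.176.0 - 134.118.191.255) does not contain 134.118.156.71
  134.126.128.0/18 (134.126.128.0 - 134.126.191.255) does not contain 134.118.156.71
  134.116.0.0/15 (134.116.0.0 - 134.117.255.255) does not contain 134.118.156.71
Longest matching prefix is /14 -> next hop DMZ-FW.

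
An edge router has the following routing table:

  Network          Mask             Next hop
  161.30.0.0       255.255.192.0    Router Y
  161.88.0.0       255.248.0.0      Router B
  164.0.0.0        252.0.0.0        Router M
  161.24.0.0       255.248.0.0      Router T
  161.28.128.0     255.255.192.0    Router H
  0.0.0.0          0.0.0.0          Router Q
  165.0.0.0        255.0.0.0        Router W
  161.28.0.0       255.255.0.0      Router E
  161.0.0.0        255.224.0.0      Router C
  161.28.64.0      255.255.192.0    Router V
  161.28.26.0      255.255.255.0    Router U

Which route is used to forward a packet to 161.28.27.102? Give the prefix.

Entries matching 161.28.27.102:
  0.0.0.0/0 (default, matches everything)
  161.0.0.0/11 (161.0.0.0 - 161.31.255.255)
  161.24.0.0/13 (161.24.0.0 - 161.31.255.255)
  161.28.0.0/16 (161.28.0.0 - 161.28.255.255)
Most specific is 161.28.0.0/16.

161.28.0.0/16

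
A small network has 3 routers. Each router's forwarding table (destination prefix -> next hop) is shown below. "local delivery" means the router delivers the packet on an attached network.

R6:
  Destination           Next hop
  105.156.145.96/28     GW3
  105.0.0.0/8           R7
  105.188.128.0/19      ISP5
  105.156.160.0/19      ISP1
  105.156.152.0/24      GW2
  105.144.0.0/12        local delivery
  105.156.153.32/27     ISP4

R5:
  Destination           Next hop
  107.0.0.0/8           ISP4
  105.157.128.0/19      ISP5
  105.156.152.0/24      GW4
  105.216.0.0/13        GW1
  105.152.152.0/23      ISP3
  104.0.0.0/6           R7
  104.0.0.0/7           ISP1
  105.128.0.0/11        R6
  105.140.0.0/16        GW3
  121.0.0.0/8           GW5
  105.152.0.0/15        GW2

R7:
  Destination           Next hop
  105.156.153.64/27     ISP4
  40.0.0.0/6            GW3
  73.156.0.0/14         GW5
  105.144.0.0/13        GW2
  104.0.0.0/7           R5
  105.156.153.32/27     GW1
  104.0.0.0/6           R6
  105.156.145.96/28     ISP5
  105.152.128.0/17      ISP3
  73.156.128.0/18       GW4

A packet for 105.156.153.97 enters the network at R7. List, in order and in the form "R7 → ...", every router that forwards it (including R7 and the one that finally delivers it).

At R7: longest match for 105.156.153.97 is 104.0.0.0/7 -> R5
At R5: longest match for 105.156.153.97 is 105.128.0.0/11 -> R6
At R6: longest match for 105.156.153.97 is 105.144.0.0/12 -> local delivery

R7 → R5 → R6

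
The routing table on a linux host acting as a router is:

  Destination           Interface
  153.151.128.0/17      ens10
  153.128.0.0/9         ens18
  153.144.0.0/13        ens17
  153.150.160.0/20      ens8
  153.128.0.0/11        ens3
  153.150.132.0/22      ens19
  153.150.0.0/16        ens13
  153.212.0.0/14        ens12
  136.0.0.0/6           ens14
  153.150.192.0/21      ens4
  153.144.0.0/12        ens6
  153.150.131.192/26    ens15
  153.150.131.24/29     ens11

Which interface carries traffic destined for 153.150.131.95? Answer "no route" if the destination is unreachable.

ens13

Routes whose prefix contains 153.150.131.95:
  153.128.0.0/9 (153.128.0.0 - 153.255.255.255) -> ens18
  153.128.0.0/11 (153.128.0.0 - 153.159.255.255) -> ens3
  153.144.0.0/12 (153.144.0.0 - 153.159.255.255) -> ens6
  153.144.0.0/13 (153.144.0.0 - 153.151.255.255) -> ens17
  153.150.0.0/16 (153.150.0.0 - 153.150.255.255) -> ens13
More-specific entries that do NOT match:
  153.150.131.24/29 (153.150.131.24 - 153.150.131.31) does not contain 153.150.131.95
  153.150.131.192/26 (153.150.131.192 - 153.150.131.255) does not contain 153.150.131.95
  153.150.132.0/22 (153.150.132.0 - 153.150.135.255) does not contain 153.150.131.95
  153.150.192.0/21 (153.150.192.0 - 153.150.199.255) does not contain 153.150.131.95
  153.150.160.0/20 (153.150.160.0 - 153.150.175.255) does not contain 153.150.131.95
  153.151.128.0/17 (153.151.128.0 - 153.151.255.255) does not contain 153.150.131.95
Longest matching prefix is /16 -> interface ens13.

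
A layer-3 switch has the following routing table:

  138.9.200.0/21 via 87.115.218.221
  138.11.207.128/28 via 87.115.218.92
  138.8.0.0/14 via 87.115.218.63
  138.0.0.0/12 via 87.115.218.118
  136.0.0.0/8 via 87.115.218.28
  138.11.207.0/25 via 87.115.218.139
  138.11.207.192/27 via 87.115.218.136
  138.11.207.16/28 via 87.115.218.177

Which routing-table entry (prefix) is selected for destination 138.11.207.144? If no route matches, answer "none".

138.8.0.0/14

Entries matching 138.11.207.144:
  138.0.0.0/12 (138.0.0.0 - 138.15.255.255)
  138.8.0.0/14 (138.8.0.0 - 138.11.255.255)
Most specific is 138.8.0.0/14.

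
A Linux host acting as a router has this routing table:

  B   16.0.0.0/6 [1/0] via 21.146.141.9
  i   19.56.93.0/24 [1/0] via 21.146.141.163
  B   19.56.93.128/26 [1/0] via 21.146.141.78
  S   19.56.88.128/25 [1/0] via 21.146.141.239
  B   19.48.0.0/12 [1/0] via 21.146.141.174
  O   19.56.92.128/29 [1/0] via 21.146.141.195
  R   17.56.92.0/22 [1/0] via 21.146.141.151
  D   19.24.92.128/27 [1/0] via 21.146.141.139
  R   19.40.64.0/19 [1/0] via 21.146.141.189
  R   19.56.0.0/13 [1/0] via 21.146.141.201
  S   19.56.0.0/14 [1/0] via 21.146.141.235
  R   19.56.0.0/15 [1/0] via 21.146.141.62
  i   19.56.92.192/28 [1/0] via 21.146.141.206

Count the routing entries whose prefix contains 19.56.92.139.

Prefixes containing 19.56.92.139:
  16.0.0.0/6 (16.0.0.0 - 19.255.255.255)
  19.48.0.0/12 (19.48.0.0 - 19.63.255.255)
  19.56.0.0/13 (19.56.0.0 - 19.63.255.255)
  19.56.0.0/14 (19.56.0.0 - 19.59.255.255)
  19.56.0.0/15 (19.56.0.0 - 19.57.255.255)
Total matching entries: 5.

5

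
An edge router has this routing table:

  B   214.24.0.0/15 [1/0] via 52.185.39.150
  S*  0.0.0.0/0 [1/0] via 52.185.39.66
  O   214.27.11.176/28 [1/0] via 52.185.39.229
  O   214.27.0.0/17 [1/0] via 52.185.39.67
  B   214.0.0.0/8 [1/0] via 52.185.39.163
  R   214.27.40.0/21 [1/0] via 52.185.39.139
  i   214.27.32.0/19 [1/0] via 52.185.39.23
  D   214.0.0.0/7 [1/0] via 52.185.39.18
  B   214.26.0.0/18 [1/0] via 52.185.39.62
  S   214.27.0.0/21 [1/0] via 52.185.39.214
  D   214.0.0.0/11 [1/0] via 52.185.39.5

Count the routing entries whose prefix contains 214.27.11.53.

Prefixes containing 214.27.11.53:
  0.0.0.0/0 (default, matches everything)
  214.0.0.0/7 (214.0.0.0 - 215.255.255.255)
  214.0.0.0/8 (214.0.0.0 - 214.255.255.255)
  214.0.0.0/11 (214.0.0.0 - 214.31.255.255)
  214.27.0.0/17 (214.27.0.0 - 214.27.127.255)
Total matching entries: 5.

5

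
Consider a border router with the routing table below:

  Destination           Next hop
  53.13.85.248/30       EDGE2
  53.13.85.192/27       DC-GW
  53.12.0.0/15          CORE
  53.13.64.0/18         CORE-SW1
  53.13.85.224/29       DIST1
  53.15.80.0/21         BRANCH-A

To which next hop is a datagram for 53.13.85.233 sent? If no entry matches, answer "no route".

CORE-SW1

Routes whose prefix contains 53.13.85.233:
  53.12.0.0/15 (53.12.0.0 - 53.13.255.255) -> CORE
  53.13.64.0/18 (53.13.64.0 - 53.13.127.255) -> CORE-SW1
More-specific entries that do NOT match:
  53.13.85.248/30 (53.13.85.248 - 53.13.85.251) does not contain 53.13.85.233
  53.13.85.224/29 (53.13.85.224 - 53.13.85.231) does not contain 53.13.85.233
  53.13.85.192/27 (53.13.85.192 - 53.13.85.223) does not contain 53.13.85.233
  53.15.80.0/21 (53.15.80.0 - 53.15.87.255) does not contain 53.13.85.233
Longest matching prefix is /18 -> next hop CORE-SW1.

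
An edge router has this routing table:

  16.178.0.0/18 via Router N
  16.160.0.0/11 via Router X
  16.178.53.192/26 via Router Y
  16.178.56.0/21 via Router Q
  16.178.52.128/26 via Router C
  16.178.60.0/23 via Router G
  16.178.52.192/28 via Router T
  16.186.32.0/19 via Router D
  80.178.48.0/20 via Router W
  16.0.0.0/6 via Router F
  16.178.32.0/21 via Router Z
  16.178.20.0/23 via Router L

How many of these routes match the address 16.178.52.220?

Prefixes containing 16.178.52.220:
  16.0.0.0/6 (16.0.0.0 - 19.255.255.255)
  16.160.0.0/11 (16.160.0.0 - 16.191.255.255)
  16.178.0.0/18 (16.178.0.0 - 16.178.63.255)
Total matching entries: 3.

3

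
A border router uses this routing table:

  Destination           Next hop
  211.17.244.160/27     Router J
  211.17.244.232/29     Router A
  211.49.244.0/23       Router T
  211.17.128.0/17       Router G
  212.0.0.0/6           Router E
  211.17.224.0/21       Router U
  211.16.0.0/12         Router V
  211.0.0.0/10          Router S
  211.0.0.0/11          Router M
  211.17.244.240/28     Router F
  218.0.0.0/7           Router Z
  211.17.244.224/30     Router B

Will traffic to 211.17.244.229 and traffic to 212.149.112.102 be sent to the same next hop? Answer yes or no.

211.17.244.229: longest match 211.17.128.0/17 -> Router G
212.149.112.102: longest match 212.0.0.0/6 -> Router E

no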